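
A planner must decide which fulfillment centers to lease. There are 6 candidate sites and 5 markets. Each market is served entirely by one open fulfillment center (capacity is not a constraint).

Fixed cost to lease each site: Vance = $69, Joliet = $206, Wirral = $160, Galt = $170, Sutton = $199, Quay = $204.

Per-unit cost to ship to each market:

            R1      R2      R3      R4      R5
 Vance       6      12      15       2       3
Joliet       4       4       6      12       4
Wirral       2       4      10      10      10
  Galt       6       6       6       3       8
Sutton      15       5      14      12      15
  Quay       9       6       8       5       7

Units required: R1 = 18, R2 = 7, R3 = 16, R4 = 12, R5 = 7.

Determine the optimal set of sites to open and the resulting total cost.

Open Vance and Wirral; minimum total cost 498.

For any fixed open set, each market goes to its cheapest open site; total = fixed + service.
{Vance, Wirral}: R1→Wirral 2·18=36, R2→Wirral 4·7=28, R3→Wirral 10·16=160, R4→Vance 2·12=24, R5→Vance 3·7=21. Service 269; fixed 229; total 498.
{Galt}: service 338 + fixed 170 = 508
{Vance, Joliet}: R1→Joliet 4·18=72, R2→Joliet 4·7=28, R3→Joliet 6·16=96, R4→Vance 2·12=24, R5→Vance 3·7=21. Service 241; fixed 275; total 516.
{Vance, Joliet, Wirral, Galt, Sutton, Quay}: R1→Wirral 2·18=36, R2→Joliet 4·7=28, R3→Joliet 6·16=96, R4→Vance 2·12=24, R5→Vance 3·7=21. Service 205; fixed 1008; total 1213.
No other subset beats 498.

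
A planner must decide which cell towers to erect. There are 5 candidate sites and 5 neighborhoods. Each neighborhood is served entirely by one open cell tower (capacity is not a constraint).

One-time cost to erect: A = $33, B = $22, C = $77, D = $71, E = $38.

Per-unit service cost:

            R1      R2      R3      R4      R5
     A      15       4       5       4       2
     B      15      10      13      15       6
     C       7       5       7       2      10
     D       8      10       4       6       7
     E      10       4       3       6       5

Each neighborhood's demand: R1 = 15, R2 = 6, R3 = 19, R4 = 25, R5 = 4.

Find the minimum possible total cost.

Minimum total cost: 371

For any fixed open set, each neighborhood goes to its cheapest open site; total = fixed + service.
{C, E}: R1→C 7·15=105, R2→E 4·6=24, R3→E 3·19=57, R4→C 2·25=50, R5→E 5·4=20. Service 256; fixed 115; total 371.
{A, C}: R1→C 7·15=105, R2→A 4·6=24, R3→A 5·19=95, R4→C 2·25=50, R5→A 2·4=8. Service 282; fixed 110; total 392.
{A, C, E}: R1→C 7·15=105, R2→A 4·6=24, R3→E 3·19=57, R4→C 2·25=50, R5→A 2·4=8. Service 244; fixed 148; total 392.
{A, B, C, D, E}: R1→C 7·15=105, R2→A 4·6=24, R3→E 3·19=57, R4→C 2·25=50, R5→A 2·4=8. Service 244; fixed 241; total 485.
No other subset beats 371.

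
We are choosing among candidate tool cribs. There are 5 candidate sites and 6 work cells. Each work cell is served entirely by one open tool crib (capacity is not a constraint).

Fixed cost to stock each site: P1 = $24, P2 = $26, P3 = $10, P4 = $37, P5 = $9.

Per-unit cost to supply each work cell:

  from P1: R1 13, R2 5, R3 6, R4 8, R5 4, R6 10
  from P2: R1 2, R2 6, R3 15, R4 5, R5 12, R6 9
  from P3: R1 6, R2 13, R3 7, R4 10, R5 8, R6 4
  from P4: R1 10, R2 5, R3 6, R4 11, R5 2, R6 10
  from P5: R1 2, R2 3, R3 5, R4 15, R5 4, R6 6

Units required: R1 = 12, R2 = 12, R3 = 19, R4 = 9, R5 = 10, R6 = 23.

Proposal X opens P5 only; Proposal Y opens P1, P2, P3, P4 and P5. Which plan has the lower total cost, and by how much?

Proposal X: {P5}: R1→P5 2·12=24, R2→P5 3·12=36, R3→P5 5·19=95, R4→P5 15·9=135, R5→P5 4·10=40, R6→P5 6·23=138. Service 468; fixed 9; total 477.
Proposal Y: {P1, P2, P3, P4, P5}: R1→P2 2·12=24, R2→P5 3·12=36, R3→P5 5·19=95, R4→P2 5·9=45, R5→P4 2·10=20, R6→P3 4·23=92. Service 312; fixed 106; total 418.
Difference: |477 − 418| = 59.

Proposal Y is cheaper by 59.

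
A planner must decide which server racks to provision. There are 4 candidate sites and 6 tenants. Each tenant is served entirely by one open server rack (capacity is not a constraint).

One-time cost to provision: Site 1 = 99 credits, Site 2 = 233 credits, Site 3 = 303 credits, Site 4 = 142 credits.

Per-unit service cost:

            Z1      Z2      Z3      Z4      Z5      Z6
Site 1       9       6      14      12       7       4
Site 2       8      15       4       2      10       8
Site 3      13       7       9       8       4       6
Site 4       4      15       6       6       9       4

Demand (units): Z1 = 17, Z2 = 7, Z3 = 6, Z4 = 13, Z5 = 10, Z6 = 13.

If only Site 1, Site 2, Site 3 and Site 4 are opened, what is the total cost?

Each tenant is assigned to its cheapest site among the open ones.
{Site 1, Site 2, Site 3, Site 4}: Z1→Site 4 4·17=68, Z2→Site 1 6·7=42, Z3→Site 2 4·6=24, Z4→Site 2 2·13=26, Z5→Site 3 4·10=40, Z6→Site 1 4·13=52. Service 252; fixed 777; total 1029.

Total cost: 1029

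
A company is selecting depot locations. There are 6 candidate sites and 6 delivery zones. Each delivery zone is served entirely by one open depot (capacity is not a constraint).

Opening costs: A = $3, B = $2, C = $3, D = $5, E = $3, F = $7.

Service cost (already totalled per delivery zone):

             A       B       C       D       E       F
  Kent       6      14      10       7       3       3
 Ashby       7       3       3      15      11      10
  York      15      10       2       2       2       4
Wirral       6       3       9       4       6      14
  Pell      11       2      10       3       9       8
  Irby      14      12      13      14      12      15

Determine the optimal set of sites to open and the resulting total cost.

For any fixed open set, each delivery zone goes to its cheapest open site; total = fixed + service.
{B, E}: Kent→E 3, Ashby→B 3, York→E 2, Wirral→B 3, Pell→B 2, Irby→B 12. Service 25; fixed 5; total 30.
{A, B, E}: service 25 + fixed 8 = 33
{B, C, E}: service 25 + fixed 8 = 33
{A, B, C, D, E, F}: service 25 + fixed 23 = 48
No other subset beats 30.

Open B and E; minimum total cost 30.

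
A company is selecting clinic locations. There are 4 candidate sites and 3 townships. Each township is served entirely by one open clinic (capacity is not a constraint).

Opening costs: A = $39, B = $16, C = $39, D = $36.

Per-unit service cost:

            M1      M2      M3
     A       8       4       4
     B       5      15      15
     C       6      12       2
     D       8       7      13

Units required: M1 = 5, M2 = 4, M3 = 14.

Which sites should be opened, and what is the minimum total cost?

Open C only; minimum total cost 145.

For any fixed open set, each township goes to its cheapest open site; total = fixed + service.
{C}: M1→C 6·5=30, M2→C 12·4=48, M3→C 2·14=28. Service 106; fixed 39; total 145.
{A}: service 112 + fixed 39 = 151
{A, B}: M1→B 5·5=25, M2→A 4·4=16, M3→A 4·14=56. Service 97; fixed 55; total 152.
{A, B, C, D}: service 69 + fixed 130 = 199
No other subset beats 145.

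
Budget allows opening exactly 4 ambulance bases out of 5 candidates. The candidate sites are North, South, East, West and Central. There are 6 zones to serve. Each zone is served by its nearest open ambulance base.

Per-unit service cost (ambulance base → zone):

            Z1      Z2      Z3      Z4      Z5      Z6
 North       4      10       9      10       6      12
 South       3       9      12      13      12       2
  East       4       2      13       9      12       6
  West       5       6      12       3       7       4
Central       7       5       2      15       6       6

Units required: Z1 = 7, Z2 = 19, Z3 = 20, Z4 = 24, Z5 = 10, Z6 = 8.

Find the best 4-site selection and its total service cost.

Choose South, East, West and Central; total service cost 247.

With exactly 4 open, each zone uses its cheapest among the chosen.
{South, East, West, Central}: Z1→South 3·7=21, Z2→East 2·19=38, Z3→Central 2·20=40, Z4→West 3·24=72, Z5→Central 6·10=60, Z6→South 2·8=16. Service cost 247.
{North, East, West, Central}: service cost 270
{North, South, West, Central}: service cost 304
Among all 5 size-4 choices, {South, East, West, Central} is lowest.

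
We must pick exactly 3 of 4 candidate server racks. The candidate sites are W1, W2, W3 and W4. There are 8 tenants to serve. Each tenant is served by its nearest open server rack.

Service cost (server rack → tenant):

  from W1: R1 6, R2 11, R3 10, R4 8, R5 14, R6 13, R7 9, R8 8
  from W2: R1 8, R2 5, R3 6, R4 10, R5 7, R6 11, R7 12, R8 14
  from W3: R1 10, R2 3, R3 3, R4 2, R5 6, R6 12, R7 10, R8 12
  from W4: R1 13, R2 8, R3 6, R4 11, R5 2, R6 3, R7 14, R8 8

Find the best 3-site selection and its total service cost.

With exactly 3 open, each tenant uses its cheapest among the chosen.
{W1, W3, W4}: R1→W1 6, R2→W3 3, R3→W3 3, R4→W3 2, R5→W4 2, R6→W4 3, R7→W1 9, R8→W1 8. Service cost 36.
{W2, W3, W4}: service cost 39
{W1, W2, W4}: service cost 47
Among all 4 size-3 choices, {W1, W3, W4} is lowest.

Choose W1, W3 and W4; total service cost 36.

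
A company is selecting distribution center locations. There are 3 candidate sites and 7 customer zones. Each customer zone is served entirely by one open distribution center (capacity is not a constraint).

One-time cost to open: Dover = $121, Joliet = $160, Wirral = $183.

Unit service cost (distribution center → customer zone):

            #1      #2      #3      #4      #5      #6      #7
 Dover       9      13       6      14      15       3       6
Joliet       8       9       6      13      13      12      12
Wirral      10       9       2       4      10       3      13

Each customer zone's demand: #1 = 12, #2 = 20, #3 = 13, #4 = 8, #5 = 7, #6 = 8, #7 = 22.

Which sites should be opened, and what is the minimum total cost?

Open Dover and Wirral; minimum total cost 876.

For any fixed open set, each customer zone goes to its cheapest open site; total = fixed + service.
{Dover, Wirral}: #1→Dover 9·12=108, #2→Wirral 9·20=180, #3→Wirral 2·13=26, #4→Wirral 4·8=32, #5→Wirral 10·7=70, #6→Dover 3·8=24, #7→Dover 6·22=132. Service 572; fixed 304; total 876.
{Wirral}: #1→Wirral 10·12=120, #2→Wirral 9·20=180, #3→Wirral 2·13=26, #4→Wirral 4·8=32, #5→Wirral 10·7=70, #6→Wirral 3·8=24, #7→Wirral 13·22=286. Service 738; fixed 183; total 921.
{Dover}: service 819 + fixed 121 = 940
{Dover, Joliet, Wirral}: service 560 + fixed 464 = 1024
No other subset beats 876.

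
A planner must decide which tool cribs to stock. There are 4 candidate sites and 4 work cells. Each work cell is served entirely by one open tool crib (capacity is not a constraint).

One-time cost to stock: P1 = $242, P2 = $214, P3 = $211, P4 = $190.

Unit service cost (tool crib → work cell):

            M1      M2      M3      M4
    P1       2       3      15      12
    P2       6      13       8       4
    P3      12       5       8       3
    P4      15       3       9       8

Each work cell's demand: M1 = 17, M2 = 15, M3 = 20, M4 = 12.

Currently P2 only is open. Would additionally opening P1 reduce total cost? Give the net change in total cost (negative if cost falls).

Current service cost with {P2}: 505.
Adding P1: each work cell re-picks its cheapest; new service cost 287, saving 218.
Extra fixed cost: 242. Net change = 242 − 218 = 24.
(Totals: 719 → 743.)

No — net change +24 (cost rises by 24).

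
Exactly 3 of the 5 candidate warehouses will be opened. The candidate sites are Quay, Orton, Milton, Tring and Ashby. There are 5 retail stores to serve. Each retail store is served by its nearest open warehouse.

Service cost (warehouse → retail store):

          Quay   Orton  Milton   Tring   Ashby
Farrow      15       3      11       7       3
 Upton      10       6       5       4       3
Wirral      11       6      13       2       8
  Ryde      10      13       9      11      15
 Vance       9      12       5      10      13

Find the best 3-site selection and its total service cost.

With exactly 3 open, each retail store uses its cheapest among the chosen.
{Milton, Tring, Ashby}: Farrow→Ashby 3, Upton→Ashby 3, Wirral→Tring 2, Ryde→Milton 9, Vance→Milton 5. Service cost 22.
{Orton, Milton, Tring}: service cost 23
{Orton, Milton, Ashby}: service cost 26
Among all 10 size-3 choices, {Milton, Tring, Ashby} is lowest.

Choose Milton, Tring and Ashby; total service cost 22.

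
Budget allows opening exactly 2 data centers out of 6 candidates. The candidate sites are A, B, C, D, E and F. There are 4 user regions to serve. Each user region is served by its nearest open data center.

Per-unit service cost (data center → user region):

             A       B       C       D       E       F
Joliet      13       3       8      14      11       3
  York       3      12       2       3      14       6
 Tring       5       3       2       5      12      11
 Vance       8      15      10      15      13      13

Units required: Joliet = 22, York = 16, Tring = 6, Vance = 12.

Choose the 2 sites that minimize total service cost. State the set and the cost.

Choose A and B; total service cost 228.

With exactly 2 open, each user region uses its cheapest among the chosen.
{A, B}: Joliet→B 3·22=66, York→A 3·16=48, Tring→B 3·6=18, Vance→A 8·12=96. Service cost 228.
{B, C}: service cost 230
{C, F}: service cost 230
Among all 15 size-2 choices, {A, B} is lowest.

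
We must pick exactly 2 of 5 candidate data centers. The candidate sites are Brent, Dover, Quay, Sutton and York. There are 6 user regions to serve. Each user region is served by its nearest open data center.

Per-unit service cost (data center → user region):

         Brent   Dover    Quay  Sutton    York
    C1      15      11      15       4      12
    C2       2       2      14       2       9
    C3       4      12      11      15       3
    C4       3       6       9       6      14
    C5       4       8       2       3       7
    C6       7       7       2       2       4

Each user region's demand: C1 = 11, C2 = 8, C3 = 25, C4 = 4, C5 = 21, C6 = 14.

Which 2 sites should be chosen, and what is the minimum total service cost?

Choose Sutton and York; total service cost 250.

With exactly 2 open, each user region uses its cheapest among the chosen.
{Sutton, York}: C1→Sutton 4·11=44, C2→Sutton 2·8=16, C3→York 3·25=75, C4→Sutton 6·4=24, C5→Sutton 3·21=63, C6→Sutton 2·14=28. Service cost 250.
{Brent, Sutton}: service cost 263
{Brent, Quay}: service cost 363
Among all 10 size-2 choices, {Sutton, York} is lowest.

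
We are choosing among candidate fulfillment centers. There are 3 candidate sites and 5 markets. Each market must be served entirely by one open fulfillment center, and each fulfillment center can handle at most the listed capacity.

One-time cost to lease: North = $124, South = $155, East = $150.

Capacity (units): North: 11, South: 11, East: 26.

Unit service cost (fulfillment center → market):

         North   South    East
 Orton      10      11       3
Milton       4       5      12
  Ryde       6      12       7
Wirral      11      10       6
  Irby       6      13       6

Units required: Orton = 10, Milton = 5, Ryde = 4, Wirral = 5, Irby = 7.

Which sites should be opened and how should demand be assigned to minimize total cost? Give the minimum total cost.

Minimum total cost: 420

Open {North, East}: Orton→East 3·10=30, Milton→North 4·5=20, Ryde→North 6·4=24, Wirral→East 6·5=30, Irby→East 6·7=42.
Loads: North carries 9/11, East carries 22/26. Service 146; fixed 274; total 420.
Next best feasible plan costs 424.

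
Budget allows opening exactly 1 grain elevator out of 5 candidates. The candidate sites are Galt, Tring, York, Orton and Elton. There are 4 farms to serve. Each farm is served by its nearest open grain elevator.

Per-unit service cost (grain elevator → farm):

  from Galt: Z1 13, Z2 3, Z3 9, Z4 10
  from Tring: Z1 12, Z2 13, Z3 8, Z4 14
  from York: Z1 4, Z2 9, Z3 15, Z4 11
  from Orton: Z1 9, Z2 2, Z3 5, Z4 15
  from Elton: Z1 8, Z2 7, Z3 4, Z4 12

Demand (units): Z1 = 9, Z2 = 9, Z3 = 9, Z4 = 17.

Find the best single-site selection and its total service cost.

Choose Elton only; total service cost 375.

With exactly 1 open, each farm uses its cheapest among the chosen.
{Elton}: Z1→Elton 8·9=72, Z2→Elton 7·9=63, Z3→Elton 4·9=36, Z4→Elton 12·17=204. Service cost 375.
{Galt}: service cost 395
{Orton}: service cost 399
Among all 5 size-1 choices, {Elton} is lowest.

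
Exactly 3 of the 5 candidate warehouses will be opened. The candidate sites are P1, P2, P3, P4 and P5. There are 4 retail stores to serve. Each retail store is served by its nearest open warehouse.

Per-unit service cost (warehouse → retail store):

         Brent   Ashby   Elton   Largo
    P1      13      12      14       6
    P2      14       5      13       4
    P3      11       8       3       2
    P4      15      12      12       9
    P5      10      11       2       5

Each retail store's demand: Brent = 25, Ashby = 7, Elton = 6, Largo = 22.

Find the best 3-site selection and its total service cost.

Choose P2, P3 and P5; total service cost 341.

With exactly 3 open, each retail store uses its cheapest among the chosen.
{P2, P3, P5}: Brent→P5 10·25=250, Ashby→P2 5·7=35, Elton→P5 2·6=12, Largo→P3 2·22=44. Service cost 341.
{P1, P3, P5}: service cost 362
{P3, P4, P5}: service cost 362
Among all 10 size-3 choices, {P2, P3, P5} is lowest.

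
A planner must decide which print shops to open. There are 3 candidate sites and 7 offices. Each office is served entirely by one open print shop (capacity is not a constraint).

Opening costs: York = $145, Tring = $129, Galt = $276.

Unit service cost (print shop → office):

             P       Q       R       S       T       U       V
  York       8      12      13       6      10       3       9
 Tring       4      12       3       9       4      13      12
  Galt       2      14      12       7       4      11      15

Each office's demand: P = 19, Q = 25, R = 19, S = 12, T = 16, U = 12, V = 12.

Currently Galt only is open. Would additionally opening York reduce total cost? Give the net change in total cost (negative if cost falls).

Current service cost with {Galt}: 1076.
Adding York: each office re-picks its cheapest; new service cost 846, saving 230.
Extra fixed cost: 145. Net change = 145 − 230 = -85.
(Totals: 1352 → 1267.)

Yes — net change −85 (cost falls by 85).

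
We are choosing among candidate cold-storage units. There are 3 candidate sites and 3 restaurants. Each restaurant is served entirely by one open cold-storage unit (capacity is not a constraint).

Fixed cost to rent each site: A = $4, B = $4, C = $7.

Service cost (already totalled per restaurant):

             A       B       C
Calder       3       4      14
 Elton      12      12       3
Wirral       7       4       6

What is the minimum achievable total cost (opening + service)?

For any fixed open set, each restaurant goes to its cheapest open site; total = fixed + service.
{B, C}: Calder→B 4, Elton→C 3, Wirral→B 4. Service 11; fixed 11; total 22.
{A, C}: service 12 + fixed 11 = 23
{B}: service 20 + fixed 4 = 24
{A, B, C}: Calder→A 3, Elton→C 3, Wirral→B 4. Service 10; fixed 15; total 25.
(All 7 nonempty subsets were checked; B and C is lowest.)

Minimum total cost: 22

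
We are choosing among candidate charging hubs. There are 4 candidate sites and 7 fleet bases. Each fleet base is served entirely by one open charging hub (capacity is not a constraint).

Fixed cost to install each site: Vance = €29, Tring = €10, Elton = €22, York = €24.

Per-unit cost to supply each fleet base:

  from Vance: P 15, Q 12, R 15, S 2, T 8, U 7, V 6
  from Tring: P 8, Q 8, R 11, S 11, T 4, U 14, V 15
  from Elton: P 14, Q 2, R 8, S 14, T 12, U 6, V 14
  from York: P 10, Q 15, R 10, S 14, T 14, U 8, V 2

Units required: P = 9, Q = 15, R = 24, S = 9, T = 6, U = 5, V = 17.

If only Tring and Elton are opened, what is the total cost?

Each fleet base is assigned to its cheapest site among the open ones.
{Tring, Elton}: P→Tring 8·9=72, Q→Elton 2·15=30, R→Elton 8·24=192, S→Tring 11·9=99, T→Tring 4·6=24, U→Elton 6·5=30, V→Elton 14·17=238. Service 685; fixed 32; total 717.

Total cost: 717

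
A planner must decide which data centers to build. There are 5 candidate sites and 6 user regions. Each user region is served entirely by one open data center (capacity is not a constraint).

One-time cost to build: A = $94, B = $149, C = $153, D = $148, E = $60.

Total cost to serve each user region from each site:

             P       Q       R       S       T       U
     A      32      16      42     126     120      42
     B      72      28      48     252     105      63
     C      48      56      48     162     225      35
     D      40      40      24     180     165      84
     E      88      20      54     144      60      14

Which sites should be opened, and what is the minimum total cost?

For any fixed open set, each user region goes to its cheapest open site; total = fixed + service.
{E}: P→E 88, Q→E 20, R→E 54, S→E 144, T→E 60, U→E 14. Service 380; fixed 60; total 440.
{A, E}: service 290 + fixed 154 = 444
{A}: P→A 32, Q→A 16, R→A 42, S→A 126, T→A 120, U→A 42. Service 378; fixed 94; total 472.
{A, B, C, D, E}: P→A 32, Q→A 16, R→D 24, S→A 126, T→E 60, U→E 14. Service 272; fixed 604; total 876.
No other subset beats 440.

Open E only; minimum total cost 440.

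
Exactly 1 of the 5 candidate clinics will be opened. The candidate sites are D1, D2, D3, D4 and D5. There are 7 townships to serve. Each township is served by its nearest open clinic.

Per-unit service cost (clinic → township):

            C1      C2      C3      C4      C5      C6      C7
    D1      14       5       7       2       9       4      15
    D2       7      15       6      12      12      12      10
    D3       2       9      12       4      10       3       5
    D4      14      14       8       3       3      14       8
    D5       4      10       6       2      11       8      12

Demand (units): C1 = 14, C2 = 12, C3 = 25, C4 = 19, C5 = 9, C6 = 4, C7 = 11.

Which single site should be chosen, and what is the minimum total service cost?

Choose D5 only; total service cost 627.

With exactly 1 open, each township uses its cheapest among the chosen.
{D5}: C1→D5 4·14=56, C2→D5 10·12=120, C3→D5 6·25=150, C4→D5 2·19=38, C5→D5 11·9=99, C6→D5 8·4=32, C7→D5 12·11=132. Service cost 627.
{D3}: service cost 669
{D1}: service cost 731
Among all 5 size-1 choices, {D5} is lowest.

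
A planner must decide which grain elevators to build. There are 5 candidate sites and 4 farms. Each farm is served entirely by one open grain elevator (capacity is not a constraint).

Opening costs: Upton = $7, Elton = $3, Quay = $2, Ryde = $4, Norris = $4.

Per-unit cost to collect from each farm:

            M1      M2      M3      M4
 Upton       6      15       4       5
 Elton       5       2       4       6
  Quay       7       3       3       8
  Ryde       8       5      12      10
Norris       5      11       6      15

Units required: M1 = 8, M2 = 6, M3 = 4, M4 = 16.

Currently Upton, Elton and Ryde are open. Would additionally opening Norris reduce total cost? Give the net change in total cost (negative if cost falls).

Current service cost with {Upton, Elton, Ryde}: 148.
Adding Norris: each farm re-picks its cheapest; new service cost 148, saving 0.
Extra fixed cost: 4. Net change = 4 − 0 = 4.
(Totals: 162 → 166.)

No — net change +4 (cost rises by 4).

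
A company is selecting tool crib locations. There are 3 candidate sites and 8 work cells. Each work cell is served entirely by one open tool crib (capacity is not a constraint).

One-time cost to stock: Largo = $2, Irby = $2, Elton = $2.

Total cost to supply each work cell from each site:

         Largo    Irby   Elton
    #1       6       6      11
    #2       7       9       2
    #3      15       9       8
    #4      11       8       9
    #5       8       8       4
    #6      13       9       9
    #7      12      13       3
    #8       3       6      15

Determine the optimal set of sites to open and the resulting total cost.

For any fixed open set, each work cell goes to its cheapest open site; total = fixed + service.
{Largo, Elton}: #1→Largo 6, #2→Elton 2, #3→Elton 8, #4→Elton 9, #5→Elton 4, #6→Elton 9, #7→Elton 3, #8→Largo 3. Service 44; fixed 4; total 48.
{Largo, Irby, Elton}: service 43 + fixed 6 = 49
{Irby, Elton}: service 46 + fixed 4 = 50
{Largo}: service 75 + fixed 2 = 77
No other subset beats 48.

Open Largo and Elton; minimum total cost 48.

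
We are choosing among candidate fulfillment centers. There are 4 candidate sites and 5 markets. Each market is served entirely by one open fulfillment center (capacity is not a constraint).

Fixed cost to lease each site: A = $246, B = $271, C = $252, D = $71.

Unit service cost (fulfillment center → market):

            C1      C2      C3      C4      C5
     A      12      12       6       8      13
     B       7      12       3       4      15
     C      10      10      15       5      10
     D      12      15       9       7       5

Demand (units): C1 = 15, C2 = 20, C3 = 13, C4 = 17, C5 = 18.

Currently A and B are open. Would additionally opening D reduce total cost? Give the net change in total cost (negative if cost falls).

Current service cost with {A, B}: 686.
Adding D: each market re-picks its cheapest; new service cost 542, saving 144.
Extra fixed cost: 71. Net change = 71 − 144 = -73.
(Totals: 1203 → 1130.)

Yes — net change −73 (cost falls by 73).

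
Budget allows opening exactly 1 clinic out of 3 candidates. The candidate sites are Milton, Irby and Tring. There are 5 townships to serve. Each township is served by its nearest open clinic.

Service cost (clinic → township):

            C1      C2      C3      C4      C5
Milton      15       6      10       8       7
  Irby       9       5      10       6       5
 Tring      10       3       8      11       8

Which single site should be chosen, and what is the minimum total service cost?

With exactly 1 open, each township uses its cheapest among the chosen.
{Irby}: C1→Irby 9, C2→Irby 5, C3→Irby 10, C4→Irby 6, C5→Irby 5. Service cost 35.
{Tring}: service cost 40
{Milton}: service cost 46
Among all 3 size-1 choices, {Irby} is lowest.

Choose Irby only; total service cost 35.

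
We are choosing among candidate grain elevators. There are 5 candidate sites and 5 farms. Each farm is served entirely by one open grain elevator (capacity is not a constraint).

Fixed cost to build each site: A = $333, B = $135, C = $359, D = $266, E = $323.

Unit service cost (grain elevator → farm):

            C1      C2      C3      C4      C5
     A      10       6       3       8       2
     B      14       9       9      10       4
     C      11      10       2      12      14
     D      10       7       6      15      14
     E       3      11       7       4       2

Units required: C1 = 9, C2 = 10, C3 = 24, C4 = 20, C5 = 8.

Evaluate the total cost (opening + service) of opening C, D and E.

Each farm is assigned to its cheapest site among the open ones.
{C, D, E}: C1→E 3·9=27, C2→D 7·10=70, C3→C 2·24=48, C4→E 4·20=80, C5→E 2·8=16. Service 241; fixed 948; total 1189.

Total cost: 1189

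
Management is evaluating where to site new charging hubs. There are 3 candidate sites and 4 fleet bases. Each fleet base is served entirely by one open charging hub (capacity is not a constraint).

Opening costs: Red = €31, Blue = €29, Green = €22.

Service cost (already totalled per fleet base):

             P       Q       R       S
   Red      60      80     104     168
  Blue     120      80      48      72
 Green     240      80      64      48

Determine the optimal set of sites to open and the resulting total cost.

Open Red and Green; minimum total cost 305.

For any fixed open set, each fleet base goes to its cheapest open site; total = fixed + service.
{Red, Green}: P→Red 60, Q→Red 80, R→Green 64, S→Green 48. Service 252; fixed 53; total 305.
{Red, Blue, Green}: P→Red 60, Q→Red 80, R→Blue 48, S→Green 48. Service 236; fixed 82; total 318.
{Red, Blue}: P→Red 60, Q→Red 80, R→Blue 48, S→Blue 72. Service 260; fixed 60; total 320.
{Green}: service 432 + fixed 22 = 454
No other subset beats 305.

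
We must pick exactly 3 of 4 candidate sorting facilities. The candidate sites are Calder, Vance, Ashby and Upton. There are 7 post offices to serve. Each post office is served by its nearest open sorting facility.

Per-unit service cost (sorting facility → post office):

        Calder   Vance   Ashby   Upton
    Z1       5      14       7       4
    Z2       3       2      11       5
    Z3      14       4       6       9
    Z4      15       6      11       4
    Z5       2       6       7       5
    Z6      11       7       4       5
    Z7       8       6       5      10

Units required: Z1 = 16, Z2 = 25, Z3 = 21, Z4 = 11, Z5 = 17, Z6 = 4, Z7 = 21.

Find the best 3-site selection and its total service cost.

Choose Calder, Vance and Upton; total service cost 422.

With exactly 3 open, each post office uses its cheapest among the chosen.
{Calder, Vance, Upton}: Z1→Upton 4·16=64, Z2→Vance 2·25=50, Z3→Vance 4·21=84, Z4→Upton 4·11=44, Z5→Calder 2·17=34, Z6→Upton 5·4=20, Z7→Vance 6·21=126. Service cost 422.
{Calder, Vance, Ashby}: service cost 435
{Vance, Ashby, Upton}: service cost 448
Among all 4 size-3 choices, {Calder, Vance, Upton} is lowest.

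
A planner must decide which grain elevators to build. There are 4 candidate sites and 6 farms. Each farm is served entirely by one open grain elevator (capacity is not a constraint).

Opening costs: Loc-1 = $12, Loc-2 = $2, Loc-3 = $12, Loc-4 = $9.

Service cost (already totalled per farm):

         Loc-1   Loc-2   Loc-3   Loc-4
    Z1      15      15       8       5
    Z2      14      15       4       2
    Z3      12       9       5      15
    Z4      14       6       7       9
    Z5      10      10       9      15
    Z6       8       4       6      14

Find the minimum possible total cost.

For any fixed open set, each farm goes to its cheapest open site; total = fixed + service.
{Loc-2, Loc-4}: Z1→Loc-4 5, Z2→Loc-4 2, Z3→Loc-2 9, Z4→Loc-2 6, Z5→Loc-2 10, Z6→Loc-2 4. Service 36; fixed 11; total 47.
{Loc-2, Loc-3}: service 36 + fixed 14 = 50
{Loc-3}: service 39 + fixed 12 = 51
{Loc-1, Loc-2, Loc-3, Loc-4}: service 31 + fixed 35 = 66
No other subset beats 47.

Minimum total cost: 47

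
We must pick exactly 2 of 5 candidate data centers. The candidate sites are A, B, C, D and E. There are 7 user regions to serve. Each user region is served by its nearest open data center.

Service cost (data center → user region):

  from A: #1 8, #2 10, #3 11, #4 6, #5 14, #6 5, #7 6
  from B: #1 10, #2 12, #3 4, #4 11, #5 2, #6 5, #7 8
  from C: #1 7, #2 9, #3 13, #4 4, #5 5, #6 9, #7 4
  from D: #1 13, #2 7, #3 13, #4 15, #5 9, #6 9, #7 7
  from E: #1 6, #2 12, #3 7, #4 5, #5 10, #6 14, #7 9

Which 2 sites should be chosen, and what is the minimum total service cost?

Choose B and C; total service cost 35.

With exactly 2 open, each user region uses its cheapest among the chosen.
{B, C}: #1→C 7, #2→C 9, #3→B 4, #4→C 4, #5→B 2, #6→B 5, #7→C 4. Service cost 35.
{A, B}: service cost 41
{B, E}: service cost 42
Among all 10 size-2 choices, {B, C} is lowest.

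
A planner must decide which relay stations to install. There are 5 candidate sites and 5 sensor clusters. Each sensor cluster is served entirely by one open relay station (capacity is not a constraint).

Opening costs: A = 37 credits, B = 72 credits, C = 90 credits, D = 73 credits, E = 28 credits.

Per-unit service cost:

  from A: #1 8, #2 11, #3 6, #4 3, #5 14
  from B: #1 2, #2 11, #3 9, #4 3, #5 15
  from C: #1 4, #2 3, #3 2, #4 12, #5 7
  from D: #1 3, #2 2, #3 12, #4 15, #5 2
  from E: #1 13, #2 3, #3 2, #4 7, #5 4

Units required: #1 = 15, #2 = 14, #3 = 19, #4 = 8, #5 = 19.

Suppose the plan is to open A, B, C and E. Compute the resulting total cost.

Total cost: 437

Each sensor cluster is assigned to its cheapest site among the open ones.
{A, B, C, E}: #1→B 2·15=30, #2→C 3·14=42, #3→C 2·19=38, #4→A 3·8=24, #5→E 4·19=76. Service 210; fixed 227; total 437.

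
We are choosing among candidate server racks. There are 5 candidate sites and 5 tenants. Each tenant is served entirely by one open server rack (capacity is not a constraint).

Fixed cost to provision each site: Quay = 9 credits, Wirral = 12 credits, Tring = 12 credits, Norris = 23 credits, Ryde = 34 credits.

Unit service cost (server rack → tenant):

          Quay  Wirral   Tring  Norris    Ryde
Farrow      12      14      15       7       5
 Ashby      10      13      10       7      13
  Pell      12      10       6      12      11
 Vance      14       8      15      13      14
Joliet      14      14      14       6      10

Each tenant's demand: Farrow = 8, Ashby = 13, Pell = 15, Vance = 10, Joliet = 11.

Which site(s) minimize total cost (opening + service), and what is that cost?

Open Wirral, Tring and Norris; minimum total cost 430.

For any fixed open set, each tenant goes to its cheapest open site; total = fixed + service.
{Wirral, Tring, Norris}: Farrow→Norris 7·8=56, Ashby→Norris 7·13=91, Pell→Tring 6·15=90, Vance→Wirral 8·10=80, Joliet→Norris 6·11=66. Service 383; fixed 47; total 430.
{Quay, Wirral, Tring, Norris}: service 383 + fixed 56 = 439
{Wirral, Tring, Norris, Ryde}: service 367 + fixed 81 = 448
{Quay, Wirral, Tring, Norris, Ryde}: Farrow→Ryde 5·8=40, Ashby→Norris 7·13=91, Pell→Tring 6·15=90, Vance→Wirral 8·10=80, Joliet→Norris 6·11=66. Service 367; fixed 90; total 457.
No other subset beats 430.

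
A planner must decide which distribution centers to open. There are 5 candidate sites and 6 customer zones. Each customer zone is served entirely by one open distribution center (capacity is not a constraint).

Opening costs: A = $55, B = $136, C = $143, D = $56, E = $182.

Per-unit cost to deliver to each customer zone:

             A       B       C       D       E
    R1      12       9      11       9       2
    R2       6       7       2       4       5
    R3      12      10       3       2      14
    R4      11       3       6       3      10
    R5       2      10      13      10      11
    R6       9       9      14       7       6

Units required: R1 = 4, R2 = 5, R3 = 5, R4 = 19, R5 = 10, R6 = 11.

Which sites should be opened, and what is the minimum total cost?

Open A and D; minimum total cost 331.

For any fixed open set, each customer zone goes to its cheapest open site; total = fixed + service.
{A, D}: R1→D 9·4=36, R2→D 4·5=20, R3→D 2·5=10, R4→D 3·19=57, R5→A 2·10=20, R6→D 7·11=77. Service 220; fixed 111; total 331.
{D}: service 300 + fixed 56 = 356
{A, C, D}: service 210 + fixed 254 = 464
{A, B, C, D, E}: service 171 + fixed 572 = 743
No other subset beats 331.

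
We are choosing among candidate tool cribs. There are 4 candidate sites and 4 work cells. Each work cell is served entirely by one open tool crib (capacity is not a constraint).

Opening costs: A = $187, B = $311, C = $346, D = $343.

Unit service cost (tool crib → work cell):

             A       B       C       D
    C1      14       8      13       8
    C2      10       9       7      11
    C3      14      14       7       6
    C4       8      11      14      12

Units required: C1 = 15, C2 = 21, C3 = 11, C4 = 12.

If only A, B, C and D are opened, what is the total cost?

Total cost: 1616

Each work cell is assigned to its cheapest site among the open ones.
{A, B, C, D}: C1→B 8·15=120, C2→C 7·21=147, C3→D 6·11=66, C4→A 8·12=96. Service 429; fixed 1187; total 1616.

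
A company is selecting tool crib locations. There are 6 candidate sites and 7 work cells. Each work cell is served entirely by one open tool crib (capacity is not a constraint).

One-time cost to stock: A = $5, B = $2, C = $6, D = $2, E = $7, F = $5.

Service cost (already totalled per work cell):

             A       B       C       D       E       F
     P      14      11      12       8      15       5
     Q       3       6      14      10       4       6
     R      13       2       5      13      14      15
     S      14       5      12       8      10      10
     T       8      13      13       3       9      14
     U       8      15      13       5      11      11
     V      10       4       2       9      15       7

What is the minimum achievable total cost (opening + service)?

Minimum total cost: 37

For any fixed open set, each work cell goes to its cheapest open site; total = fixed + service.
{B, D}: P→D 8, Q→B 6, R→B 2, S→B 5, T→D 3, U→D 5, V→B 4. Service 33; fixed 4; total 37.
{A, B, D}: P→D 8, Q→A 3, R→B 2, S→B 5, T→D 3, U→D 5, V→B 4. Service 30; fixed 9; total 39.
{B, D, F}: P→F 5, Q→B 6, R→B 2, S→B 5, T→D 3, U→D 5, V→B 4. Service 30; fixed 9; total 39.
{A, B, C, D, E, F}: service 25 + fixed 27 = 52
No other subset beats 37.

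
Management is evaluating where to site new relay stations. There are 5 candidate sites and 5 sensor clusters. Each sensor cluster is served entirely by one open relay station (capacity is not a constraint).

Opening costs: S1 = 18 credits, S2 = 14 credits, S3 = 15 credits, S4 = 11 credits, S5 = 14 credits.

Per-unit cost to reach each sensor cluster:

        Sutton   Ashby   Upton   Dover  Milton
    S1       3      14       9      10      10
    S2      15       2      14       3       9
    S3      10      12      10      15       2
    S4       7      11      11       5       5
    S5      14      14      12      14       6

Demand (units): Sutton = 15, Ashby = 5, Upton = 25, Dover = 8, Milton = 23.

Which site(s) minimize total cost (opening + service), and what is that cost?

For any fixed open set, each sensor cluster goes to its cheapest open site; total = fixed + service.
{S1, S2, S3}: Sutton→S1 3·15=45, Ashby→S2 2·5=10, Upton→S1 9·25=225, Dover→S2 3·8=24, Milton→S3 2·23=46. Service 350; fixed 47; total 397.
{S1, S2, S3, S4}: service 350 + fixed 58 = 408
{S1, S2, S3, S5}: service 350 + fixed 61 = 411
{S1, S2, S3, S4, S5}: service 350 + fixed 72 = 422
No other subset beats 397.

Open S1, S2 and S3; minimum total cost 397.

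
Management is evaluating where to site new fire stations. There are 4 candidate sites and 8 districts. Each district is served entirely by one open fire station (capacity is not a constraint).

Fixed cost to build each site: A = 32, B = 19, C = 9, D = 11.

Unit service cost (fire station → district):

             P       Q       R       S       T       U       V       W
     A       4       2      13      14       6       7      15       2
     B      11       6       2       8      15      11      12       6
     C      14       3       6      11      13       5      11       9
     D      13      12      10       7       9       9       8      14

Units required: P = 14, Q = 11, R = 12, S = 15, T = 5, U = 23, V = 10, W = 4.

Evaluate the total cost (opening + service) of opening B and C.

Each district is assigned to its cheapest site among the open ones.
{B, C}: P→B 11·14=154, Q→C 3·11=33, R→B 2·12=24, S→B 8·15=120, T→C 13·5=65, U→C 5·23=115, V→C 11·10=110, W→B 6·4=24. Service 645; fixed 28; total 673.

Total cost: 673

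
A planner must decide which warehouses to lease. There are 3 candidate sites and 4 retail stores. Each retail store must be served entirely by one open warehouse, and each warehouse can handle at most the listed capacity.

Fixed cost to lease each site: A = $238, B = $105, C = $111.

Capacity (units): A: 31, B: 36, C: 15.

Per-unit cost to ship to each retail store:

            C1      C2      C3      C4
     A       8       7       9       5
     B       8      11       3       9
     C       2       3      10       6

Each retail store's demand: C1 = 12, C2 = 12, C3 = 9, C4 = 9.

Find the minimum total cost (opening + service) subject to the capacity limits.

Minimum total cost: 456

Open {B, C}: C1→B 8·12=96, C2→C 3·12=36, C3→B 3·9=27, C4→B 9·9=81.
Loads: B carries 30/36, C carries 12/15. Service 240; fixed 216; total 456.
Next best feasible plan costs 480.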